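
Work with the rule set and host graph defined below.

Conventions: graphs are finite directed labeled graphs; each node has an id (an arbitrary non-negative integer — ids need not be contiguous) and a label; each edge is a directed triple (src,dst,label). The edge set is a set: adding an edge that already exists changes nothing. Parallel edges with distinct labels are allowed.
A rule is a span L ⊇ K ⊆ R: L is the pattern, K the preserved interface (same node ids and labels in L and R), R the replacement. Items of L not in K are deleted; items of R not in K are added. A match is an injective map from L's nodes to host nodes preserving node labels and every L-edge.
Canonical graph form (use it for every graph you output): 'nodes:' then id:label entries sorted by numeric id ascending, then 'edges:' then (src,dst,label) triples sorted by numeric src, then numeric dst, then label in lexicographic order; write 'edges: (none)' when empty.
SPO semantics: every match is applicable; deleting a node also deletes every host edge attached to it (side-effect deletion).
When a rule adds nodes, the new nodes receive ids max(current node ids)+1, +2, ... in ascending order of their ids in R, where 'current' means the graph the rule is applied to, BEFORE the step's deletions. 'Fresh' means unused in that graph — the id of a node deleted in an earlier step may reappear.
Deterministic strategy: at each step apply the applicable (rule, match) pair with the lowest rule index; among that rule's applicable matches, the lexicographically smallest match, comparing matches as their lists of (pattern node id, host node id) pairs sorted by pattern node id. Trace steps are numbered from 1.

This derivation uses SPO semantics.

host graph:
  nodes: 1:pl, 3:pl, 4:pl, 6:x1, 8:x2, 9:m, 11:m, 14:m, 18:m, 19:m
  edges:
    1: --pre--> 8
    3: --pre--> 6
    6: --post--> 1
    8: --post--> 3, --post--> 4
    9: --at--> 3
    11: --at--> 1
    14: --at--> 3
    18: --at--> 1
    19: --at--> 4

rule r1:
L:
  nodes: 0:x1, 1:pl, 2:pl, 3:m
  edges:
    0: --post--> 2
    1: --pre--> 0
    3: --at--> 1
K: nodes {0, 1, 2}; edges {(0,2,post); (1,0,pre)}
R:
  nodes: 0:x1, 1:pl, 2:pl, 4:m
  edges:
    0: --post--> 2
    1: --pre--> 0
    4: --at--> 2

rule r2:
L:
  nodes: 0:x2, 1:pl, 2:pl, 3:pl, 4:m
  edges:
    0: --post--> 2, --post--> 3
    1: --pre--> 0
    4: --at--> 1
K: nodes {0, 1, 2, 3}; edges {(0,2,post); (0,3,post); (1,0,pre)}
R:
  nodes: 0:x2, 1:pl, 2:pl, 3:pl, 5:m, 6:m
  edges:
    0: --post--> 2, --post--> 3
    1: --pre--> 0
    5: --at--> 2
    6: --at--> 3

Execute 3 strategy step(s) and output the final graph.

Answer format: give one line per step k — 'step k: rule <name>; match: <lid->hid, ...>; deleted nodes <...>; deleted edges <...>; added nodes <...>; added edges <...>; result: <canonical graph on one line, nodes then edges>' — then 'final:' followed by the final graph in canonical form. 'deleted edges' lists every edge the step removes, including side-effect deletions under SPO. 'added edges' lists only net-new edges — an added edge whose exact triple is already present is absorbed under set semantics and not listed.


step 1: rule r1; match: 0->6, 1->3, 2->1, 3->9; deleted nodes 9; deleted edges (9,3,at); added nodes 20; added edges (20,1,at); result: nodes: 1:pl, 3:pl, 4:pl, 6:x1, 8:x2, 11:m, 14:m, 18:m, 19:m, 20:m edges: (1,8,pre); (3,6,pre); (6,1,post); (8,3,post); (8,4,post); (11,1,at); (14,3,at); (18,1,at); (19,4,at); (20,1,at)
step 2: rule r1; match: 0->6, 1->3, 2->1, 3->14; deleted nodes 14; deleted edges (14,3,at); added nodes 21; added edges (21,1,at); result: nodes: 1:pl, 3:pl, 4:pl, 6:x1, 8:x2, 11:m, 18:m, 19:m, 20:m, 21:m edges: (1,8,pre); (3,6,pre); (6,1,post); (8,3,post); (8,4,post); (11,1,at); (18,1,at); (19,4,at); (20,1,at); (21,1,at)
step 3: rule r2; match: 0->8, 1->1, 2->3, 3->4, 4->11; deleted nodes 11; deleted edges (11,1,at); added nodes 22, 23; added edges (22,3,at); (23,4,at); result: nodes: 1:pl, 3:pl, 4:pl, 6:x1, 8:x2, 18:m, 19:m, 20:m, 21:m, 22:m, 23:m edges: (1,8,pre); (3,6,pre); (6,1,post); (8,3,post); (8,4,post); (18,1,at); (19,4,at); (20,1,at); (21,1,at); (22,3,at); (23,4,at)
final:
nodes: 1:pl, 3:pl, 4:pl, 6:x1, 8:x2, 18:m, 19:m, 20:m, 21:m, 22:m, 23:m
edges: (1,8,pre); (3,6,pre); (6,1,post); (8,3,post); (8,4,post); (18,1,at); (19,4,at); (20,1,at); (21,1,at); (22,3,at); (23,4,at)


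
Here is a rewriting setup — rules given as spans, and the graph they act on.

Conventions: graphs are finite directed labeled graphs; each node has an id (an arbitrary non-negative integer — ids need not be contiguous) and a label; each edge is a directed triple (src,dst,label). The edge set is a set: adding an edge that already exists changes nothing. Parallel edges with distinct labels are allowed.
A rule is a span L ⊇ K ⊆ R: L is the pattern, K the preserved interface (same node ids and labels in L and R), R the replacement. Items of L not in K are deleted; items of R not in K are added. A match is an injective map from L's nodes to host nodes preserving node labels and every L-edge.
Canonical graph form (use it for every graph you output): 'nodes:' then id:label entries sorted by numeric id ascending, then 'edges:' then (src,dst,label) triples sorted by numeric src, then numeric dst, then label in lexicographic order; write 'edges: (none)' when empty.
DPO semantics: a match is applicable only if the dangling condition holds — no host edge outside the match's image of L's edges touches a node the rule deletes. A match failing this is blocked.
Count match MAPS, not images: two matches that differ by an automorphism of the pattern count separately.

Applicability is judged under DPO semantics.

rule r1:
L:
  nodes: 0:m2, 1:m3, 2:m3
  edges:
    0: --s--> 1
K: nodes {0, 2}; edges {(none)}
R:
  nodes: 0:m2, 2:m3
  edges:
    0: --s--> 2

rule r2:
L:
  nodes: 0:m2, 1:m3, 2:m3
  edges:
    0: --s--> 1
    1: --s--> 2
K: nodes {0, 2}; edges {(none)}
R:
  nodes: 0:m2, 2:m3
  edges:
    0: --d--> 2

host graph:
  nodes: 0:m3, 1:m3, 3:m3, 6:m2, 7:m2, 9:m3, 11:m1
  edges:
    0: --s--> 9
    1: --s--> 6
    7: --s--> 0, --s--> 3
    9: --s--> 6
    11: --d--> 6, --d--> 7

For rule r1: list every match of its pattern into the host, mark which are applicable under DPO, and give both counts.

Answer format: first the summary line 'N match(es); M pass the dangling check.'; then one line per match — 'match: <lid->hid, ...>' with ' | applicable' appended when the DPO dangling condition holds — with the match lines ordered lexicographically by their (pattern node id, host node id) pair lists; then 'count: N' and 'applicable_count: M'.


6 match(es); 3 pass the dangling check.
match: 0->7, 1->0, 2->1
match: 0->7, 1->0, 2->3
match: 0->7, 1->0, 2->9
match: 0->7, 1->3, 2->0 | applicable
match: 0->7, 1->3, 2->1 | applicable
match: 0->7, 1->3, 2->9 | applicable
count: 6
applicable_count: 3


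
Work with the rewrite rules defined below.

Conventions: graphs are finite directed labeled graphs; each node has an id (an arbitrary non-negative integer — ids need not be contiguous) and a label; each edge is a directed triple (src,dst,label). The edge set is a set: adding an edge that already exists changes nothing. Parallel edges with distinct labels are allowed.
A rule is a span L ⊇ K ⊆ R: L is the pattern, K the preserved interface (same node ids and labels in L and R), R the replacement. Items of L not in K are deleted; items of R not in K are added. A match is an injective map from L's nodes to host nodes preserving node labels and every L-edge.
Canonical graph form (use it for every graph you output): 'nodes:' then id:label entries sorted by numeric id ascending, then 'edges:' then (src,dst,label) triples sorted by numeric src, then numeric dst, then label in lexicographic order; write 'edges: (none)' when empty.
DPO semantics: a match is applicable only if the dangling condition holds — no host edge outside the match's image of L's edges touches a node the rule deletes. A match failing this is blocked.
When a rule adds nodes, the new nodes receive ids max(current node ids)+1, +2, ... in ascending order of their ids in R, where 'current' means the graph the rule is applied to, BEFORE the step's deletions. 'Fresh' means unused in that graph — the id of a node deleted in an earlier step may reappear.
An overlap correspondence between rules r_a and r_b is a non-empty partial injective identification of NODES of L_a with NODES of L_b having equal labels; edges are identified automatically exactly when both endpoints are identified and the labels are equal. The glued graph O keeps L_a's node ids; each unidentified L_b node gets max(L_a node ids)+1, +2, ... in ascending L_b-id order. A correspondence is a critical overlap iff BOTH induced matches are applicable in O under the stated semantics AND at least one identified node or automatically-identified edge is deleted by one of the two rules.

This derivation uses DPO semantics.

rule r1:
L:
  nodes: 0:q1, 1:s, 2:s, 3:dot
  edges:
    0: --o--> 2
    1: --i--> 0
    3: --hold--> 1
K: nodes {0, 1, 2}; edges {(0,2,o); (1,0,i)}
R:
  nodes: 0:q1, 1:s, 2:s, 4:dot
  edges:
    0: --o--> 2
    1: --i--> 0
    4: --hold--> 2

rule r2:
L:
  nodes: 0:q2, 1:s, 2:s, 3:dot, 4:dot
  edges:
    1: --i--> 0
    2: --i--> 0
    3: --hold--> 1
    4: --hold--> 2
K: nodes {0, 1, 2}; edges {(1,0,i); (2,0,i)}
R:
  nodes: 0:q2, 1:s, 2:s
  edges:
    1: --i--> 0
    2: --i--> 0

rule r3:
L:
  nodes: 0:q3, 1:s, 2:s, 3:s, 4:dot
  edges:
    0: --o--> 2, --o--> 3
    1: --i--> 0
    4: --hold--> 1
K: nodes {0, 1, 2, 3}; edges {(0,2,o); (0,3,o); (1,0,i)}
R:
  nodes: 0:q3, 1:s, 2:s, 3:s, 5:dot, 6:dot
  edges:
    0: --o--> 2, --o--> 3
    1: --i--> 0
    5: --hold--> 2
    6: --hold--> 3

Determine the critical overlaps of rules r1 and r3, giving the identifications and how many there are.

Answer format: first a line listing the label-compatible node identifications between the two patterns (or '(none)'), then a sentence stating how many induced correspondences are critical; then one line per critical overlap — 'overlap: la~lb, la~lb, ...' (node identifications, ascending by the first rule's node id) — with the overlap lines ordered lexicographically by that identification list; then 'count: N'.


label-compatible node identifications between L(r1) and L(r3): 1~1, 1~2, 1~3, 2~1, 2~2, 2~3, 3~4
3 of the induced correspondences are critical overlaps of r1 and r3.
overlap: 1~1, 2~2, 3~4
overlap: 1~1, 2~3, 3~4
overlap: 1~1, 3~4
count: 3


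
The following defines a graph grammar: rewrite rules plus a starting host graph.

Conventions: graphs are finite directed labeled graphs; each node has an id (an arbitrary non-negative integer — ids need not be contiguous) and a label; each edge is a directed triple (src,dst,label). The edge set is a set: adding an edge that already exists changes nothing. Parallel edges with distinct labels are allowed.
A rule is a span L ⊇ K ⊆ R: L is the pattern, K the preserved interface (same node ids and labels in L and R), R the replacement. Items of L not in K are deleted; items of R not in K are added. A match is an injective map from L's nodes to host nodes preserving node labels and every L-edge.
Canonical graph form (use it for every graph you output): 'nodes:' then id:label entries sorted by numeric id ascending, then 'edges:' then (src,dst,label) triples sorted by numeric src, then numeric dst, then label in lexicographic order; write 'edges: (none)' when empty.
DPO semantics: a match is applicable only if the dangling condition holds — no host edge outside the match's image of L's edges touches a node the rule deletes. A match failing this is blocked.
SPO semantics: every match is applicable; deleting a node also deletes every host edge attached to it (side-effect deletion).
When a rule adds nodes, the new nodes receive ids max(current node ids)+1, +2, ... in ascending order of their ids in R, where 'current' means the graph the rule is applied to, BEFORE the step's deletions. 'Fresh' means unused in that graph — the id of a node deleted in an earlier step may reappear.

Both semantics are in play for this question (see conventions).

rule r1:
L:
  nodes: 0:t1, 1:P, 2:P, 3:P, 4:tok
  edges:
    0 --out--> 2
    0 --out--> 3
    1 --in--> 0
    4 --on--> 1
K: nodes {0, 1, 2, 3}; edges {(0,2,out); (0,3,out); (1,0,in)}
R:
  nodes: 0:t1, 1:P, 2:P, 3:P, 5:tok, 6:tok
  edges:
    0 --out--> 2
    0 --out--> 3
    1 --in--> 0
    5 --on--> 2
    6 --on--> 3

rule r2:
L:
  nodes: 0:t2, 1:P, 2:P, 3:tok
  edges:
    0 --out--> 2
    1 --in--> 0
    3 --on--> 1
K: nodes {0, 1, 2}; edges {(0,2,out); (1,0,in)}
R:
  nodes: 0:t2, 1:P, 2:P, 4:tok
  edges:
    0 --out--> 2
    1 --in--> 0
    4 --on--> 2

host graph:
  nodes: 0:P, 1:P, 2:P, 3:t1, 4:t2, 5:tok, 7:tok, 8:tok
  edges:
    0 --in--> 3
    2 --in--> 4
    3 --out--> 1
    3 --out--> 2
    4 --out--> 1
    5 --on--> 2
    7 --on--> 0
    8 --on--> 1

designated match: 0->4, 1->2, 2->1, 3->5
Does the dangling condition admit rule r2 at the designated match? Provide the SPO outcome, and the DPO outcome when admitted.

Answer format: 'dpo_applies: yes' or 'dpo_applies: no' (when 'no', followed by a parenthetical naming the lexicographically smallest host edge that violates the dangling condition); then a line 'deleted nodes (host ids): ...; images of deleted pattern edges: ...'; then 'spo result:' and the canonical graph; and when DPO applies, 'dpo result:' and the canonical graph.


dpo_applies: yes
deleted nodes (host ids): 5; images of deleted pattern edges: (5,2,on)
spo result:
nodes: 0:P, 1:P, 2:P, 3:t1, 4:t2, 7:tok, 8:tok, 9:tok
edges: (0,3,in); (2,4,in); (3,1,out); (3,2,out); (4,1,out); (7,0,on); (8,1,on); (9,1,on)
dpo result:
nodes: 0:P, 1:P, 2:P, 3:t1, 4:t2, 7:tok, 8:tok, 9:tok
edges: (0,3,in); (2,4,in); (3,1,out); (3,2,out); (4,1,out); (7,0,on); (8,1,on); (9,1,on)


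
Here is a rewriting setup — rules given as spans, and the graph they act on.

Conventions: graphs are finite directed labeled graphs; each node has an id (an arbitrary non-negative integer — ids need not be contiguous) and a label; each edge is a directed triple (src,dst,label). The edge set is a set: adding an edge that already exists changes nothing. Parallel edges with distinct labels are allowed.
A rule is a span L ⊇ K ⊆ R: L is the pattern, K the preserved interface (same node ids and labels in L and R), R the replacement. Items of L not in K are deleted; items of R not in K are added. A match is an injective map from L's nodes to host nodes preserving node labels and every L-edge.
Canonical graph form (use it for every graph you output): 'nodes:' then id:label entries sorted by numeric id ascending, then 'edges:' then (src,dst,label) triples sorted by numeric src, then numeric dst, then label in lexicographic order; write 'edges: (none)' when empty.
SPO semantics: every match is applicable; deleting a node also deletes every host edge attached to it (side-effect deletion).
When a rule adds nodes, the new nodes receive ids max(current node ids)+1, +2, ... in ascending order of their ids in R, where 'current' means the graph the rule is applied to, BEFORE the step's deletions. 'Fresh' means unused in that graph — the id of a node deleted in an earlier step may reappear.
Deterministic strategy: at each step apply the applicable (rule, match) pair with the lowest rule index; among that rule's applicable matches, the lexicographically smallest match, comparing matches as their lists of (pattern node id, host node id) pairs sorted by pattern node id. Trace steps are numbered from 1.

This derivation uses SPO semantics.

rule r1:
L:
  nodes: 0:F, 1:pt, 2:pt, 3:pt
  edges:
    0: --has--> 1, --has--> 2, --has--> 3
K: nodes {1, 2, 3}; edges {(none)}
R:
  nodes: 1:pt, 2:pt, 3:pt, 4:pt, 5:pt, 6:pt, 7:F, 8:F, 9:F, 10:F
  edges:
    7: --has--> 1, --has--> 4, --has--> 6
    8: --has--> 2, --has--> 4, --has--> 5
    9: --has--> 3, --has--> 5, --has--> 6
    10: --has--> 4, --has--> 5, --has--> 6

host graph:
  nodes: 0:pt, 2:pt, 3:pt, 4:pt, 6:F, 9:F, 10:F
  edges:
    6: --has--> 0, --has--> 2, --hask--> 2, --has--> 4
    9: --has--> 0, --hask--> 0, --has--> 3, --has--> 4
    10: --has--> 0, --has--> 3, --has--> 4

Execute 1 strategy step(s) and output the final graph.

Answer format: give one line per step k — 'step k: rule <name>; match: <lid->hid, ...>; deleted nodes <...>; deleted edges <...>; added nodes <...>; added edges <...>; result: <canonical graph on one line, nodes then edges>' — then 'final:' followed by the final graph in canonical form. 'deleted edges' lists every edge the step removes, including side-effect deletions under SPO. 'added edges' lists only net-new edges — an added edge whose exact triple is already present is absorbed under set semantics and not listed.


step 1: rule r1; match: 0->6, 1->0, 2->2, 3->4; deleted nodes 6; deleted edges (6,0,has); (6,2,has); (6,2,hask); (6,4,has); added nodes 11, 12, 13, 14, 15, 16, 17; added edges (14,0,has); (14,11,has); (14,13,has); (15,2,has); (15,11,has); (15,12,has); (16,4,has); (16,12,has); (16,13,has); (17,11,has); (17,12,has); (17,13,has); result: nodes: 0:pt, 2:pt, 3:pt, 4:pt, 9:F, 10:F, 11:pt, 12:pt, 13:pt, 14:F, 15:F, 16:F, 17:F edges: (9,0,has); (9,0,hask); (9,3,has); (9,4,has); (10,0,has); (10,3,has); (10,4,has); (14,0,has); (14,11,has); (14,13,has); (15,2,has); (15,11,has); (15,12,has); (16,4,has); (16,12,has); (16,13,has); (17,11,has); (17,12,has); (17,13,has)
final:
nodes: 0:pt, 2:pt, 3:pt, 4:pt, 9:F, 10:F, 11:pt, 12:pt, 13:pt, 14:F, 15:F, 16:F, 17:F
edges: (9,0,has); (9,0,hask); (9,3,has); (9,4,has); (10,0,has); (10,3,has); (10,4,has); (14,0,has); (14,11,has); (14,13,has); (15,2,has); (15,11,has); (15,12,has); (16,4,has); (16,12,has); (16,13,has); (17,11,has); (17,12,has); (17,13,has)


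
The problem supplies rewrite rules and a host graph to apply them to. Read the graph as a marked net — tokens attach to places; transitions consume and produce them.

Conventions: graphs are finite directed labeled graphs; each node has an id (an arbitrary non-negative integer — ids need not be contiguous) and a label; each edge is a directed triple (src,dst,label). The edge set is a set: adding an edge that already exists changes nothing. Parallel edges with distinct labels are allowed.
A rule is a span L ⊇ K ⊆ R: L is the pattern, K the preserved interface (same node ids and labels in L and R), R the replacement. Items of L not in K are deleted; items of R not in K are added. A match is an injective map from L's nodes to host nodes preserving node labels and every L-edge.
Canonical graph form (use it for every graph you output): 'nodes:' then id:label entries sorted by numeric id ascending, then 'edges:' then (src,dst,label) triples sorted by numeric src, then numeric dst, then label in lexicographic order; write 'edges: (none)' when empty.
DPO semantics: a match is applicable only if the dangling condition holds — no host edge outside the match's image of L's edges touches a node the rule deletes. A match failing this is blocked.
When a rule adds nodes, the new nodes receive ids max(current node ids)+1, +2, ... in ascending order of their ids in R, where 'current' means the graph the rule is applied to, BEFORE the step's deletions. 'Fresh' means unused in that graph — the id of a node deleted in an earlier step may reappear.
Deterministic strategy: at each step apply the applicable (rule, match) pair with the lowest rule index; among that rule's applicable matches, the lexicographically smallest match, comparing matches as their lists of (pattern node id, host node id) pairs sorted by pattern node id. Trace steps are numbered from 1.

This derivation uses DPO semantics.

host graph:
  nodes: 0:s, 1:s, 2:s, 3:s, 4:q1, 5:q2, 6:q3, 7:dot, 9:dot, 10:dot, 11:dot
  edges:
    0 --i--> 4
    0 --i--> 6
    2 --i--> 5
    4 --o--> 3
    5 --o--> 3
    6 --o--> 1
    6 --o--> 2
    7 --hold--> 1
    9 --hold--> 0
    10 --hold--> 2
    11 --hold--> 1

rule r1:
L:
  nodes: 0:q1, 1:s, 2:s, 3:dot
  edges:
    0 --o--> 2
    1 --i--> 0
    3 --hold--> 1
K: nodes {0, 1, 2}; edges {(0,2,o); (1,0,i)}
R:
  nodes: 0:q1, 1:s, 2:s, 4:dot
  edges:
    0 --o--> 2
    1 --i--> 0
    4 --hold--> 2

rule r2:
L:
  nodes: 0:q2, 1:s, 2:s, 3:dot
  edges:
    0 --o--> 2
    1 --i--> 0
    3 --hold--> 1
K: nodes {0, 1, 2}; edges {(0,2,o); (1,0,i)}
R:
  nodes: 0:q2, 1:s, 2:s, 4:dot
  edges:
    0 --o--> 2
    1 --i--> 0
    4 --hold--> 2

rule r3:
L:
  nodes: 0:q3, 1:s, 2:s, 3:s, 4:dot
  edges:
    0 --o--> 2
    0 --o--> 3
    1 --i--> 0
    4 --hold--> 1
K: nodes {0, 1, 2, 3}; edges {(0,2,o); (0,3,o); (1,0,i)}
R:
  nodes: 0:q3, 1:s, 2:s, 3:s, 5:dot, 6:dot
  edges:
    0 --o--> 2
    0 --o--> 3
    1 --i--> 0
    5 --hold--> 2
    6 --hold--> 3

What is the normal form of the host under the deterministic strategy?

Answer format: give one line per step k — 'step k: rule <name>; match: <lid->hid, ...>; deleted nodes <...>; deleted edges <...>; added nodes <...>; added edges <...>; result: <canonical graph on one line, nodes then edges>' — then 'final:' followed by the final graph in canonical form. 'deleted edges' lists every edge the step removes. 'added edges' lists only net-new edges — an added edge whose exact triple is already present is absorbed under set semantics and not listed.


step 1: rule r1; match: 0->4, 1->0, 2->3, 3->9; deleted nodes 9; deleted edges (9,0,hold); added nodes 12; added edges (12,3,hold); result: nodes: 0:s, 1:s, 2:s, 3:s, 4:q1, 5:q2, 6:q3, 7:dot, 10:dot, 11:dot, 12:dot edges: (0,4,i); (0,6,i); (2,5,i); (4,3,o); (5,3,o); (6,1,o); (6,2,o); (7,1,hold); (10,2,hold); (11,1,hold); (12,3,hold)
step 2: rule r2; match: 0->5, 1->2, 2->3, 3->10; deleted nodes 10; deleted edges (10,2,hold); added nodes 13; added edges (13,3,hold); result: nodes: 0:s, 1:s, 2:s, 3:s, 4:q1, 5:q2, 6:q3, 7:dot, 11:dot, 12:dot, 13:dot edges: (0,4,i); (0,6,i); (2,5,i); (4,3,o); (5,3,o); (6,1,o); (6,2,o); (7,1,hold); (11,1,hold); (12,3,hold); (13,3,hold)
final:
nodes: 0:s, 1:s, 2:s, 3:s, 4:q1, 5:q2, 6:q3, 7:dot, 11:dot, 12:dot, 13:dot
edges: (0,4,i); (0,6,i); (2,5,i); (4,3,o); (5,3,o); (6,1,o); (6,2,o); (7,1,hold); (11,1,hold); (12,3,hold); (13,3,hold)


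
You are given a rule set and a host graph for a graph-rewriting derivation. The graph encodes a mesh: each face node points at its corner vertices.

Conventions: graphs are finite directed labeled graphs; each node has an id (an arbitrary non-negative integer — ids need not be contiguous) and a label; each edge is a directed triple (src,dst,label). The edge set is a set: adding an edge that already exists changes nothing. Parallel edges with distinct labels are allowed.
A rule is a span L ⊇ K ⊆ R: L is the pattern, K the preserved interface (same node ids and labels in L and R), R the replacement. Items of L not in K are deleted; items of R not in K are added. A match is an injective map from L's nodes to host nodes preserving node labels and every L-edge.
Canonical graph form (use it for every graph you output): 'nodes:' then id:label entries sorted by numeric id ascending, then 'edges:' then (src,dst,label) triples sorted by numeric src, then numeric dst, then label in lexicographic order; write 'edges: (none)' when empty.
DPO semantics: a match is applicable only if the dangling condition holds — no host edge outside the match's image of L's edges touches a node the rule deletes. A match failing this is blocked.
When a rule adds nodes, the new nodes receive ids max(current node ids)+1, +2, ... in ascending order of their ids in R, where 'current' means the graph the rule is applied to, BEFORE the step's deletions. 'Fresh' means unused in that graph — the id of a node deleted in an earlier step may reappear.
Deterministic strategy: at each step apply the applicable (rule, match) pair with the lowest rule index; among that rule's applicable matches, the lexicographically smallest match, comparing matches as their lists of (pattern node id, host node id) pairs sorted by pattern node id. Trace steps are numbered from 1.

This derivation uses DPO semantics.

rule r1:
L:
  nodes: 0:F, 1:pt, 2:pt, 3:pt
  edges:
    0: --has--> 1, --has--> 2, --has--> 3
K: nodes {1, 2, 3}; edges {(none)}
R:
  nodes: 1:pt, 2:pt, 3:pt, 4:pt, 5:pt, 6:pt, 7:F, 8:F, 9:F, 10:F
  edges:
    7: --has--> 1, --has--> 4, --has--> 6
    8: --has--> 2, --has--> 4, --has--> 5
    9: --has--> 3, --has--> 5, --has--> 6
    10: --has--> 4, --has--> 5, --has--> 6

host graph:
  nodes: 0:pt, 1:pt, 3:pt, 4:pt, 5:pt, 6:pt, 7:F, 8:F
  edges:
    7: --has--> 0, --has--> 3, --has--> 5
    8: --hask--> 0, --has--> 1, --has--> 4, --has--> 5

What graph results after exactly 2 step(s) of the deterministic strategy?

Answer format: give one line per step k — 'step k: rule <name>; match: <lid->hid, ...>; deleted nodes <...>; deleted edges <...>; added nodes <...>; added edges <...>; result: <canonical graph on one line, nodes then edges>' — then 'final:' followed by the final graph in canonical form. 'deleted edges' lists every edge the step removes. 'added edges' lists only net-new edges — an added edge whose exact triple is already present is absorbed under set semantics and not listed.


step 1: rule r1; match: 0->7, 1->0, 2->3, 3->5; deleted nodes 7; deleted edges (7,0,has); (7,3,has); (7,5,has); added nodes 9, 10, 11, 12, 13, 14, 15; added edges (12,0,has); (12,9,has); (12,11,has); (13,3,has); (13,9,has); (13,10,has); (14,5,has); (14,10,has); (14,11,has); (15,9,has); (15,10,has); (15,11,has); result: nodes: 0:pt, 1:pt, 3:pt, 4:pt, 5:pt, 6:pt, 8:F, 9:pt, 10:pt, 11:pt, 12:F, 13:F, 14:F, 15:F edges: (8,0,hask); (8,1,has); (8,4,has); (8,5,has); (12,0,has); (12,9,has); (12,11,has); (13,3,has); (13,9,has); (13,10,has); (14,5,has); (14,10,has); (14,11,has); (15,9,has); (15,10,has); (15,11,has)
step 2: rule r1; match: 0->12, 1->0, 2->9, 3->11; deleted nodes 12; deleted edges (12,0,has); (12,9,has); (12,11,has); added nodes 16, 17, 18, 19, 20, 21, 22; added edges (19,0,has); (19,16,has); (19,18,has); (20,9,has); (20,16,has); (20,17,has); (21,11,has); (21,17,has); (21,18,has); (22,16,has); (22,17,has); (22,18,has); result: nodes: 0:pt, 1:pt, 3:pt, 4:pt, 5:pt, 6:pt, 8:F, 9:pt, 10:pt, 11:pt, 13:F, 14:F, 15:F, 16:pt, 17:pt, 18:pt, 19:F, 20:F, 21:F, 22:F edges: (8,0,hask); (8,1,has); (8,4,has); (8,5,has); (13,3,has); (13,9,has); (13,10,has); (14,5,has); (14,10,has); (14,11,has); (15,9,has); (15,10,has); (15,11,has); (19,0,has); (19,16,has); (19,18,has); (20,9,has); (20,16,has); (20,17,has); (21,11,has); (21,17,has); (21,18,has); (22,16,has); (22,17,has); (22,18,has)
final:
nodes: 0:pt, 1:pt, 3:pt, 4:pt, 5:pt, 6:pt, 8:F, 9:pt, 10:pt, 11:pt, 13:F, 14:F, 15:F, 16:pt, 17:pt, 18:pt, 19:F, 20:F, 21:F, 22:F
edges: (8,0,hask); (8,1,has); (8,4,has); (8,5,has); (13,3,has); (13,9,has); (13,10,has); (14,5,has); (14,10,has); (14,11,has); (15,9,has); (15,10,has); (15,11,has); (19,0,has); (19,16,has); (19,18,has); (20,9,has); (20,16,has); (20,17,has); (21,11,has); (21,17,has); (21,18,has); (22,16,has); (22,17,has); (22,18,has)


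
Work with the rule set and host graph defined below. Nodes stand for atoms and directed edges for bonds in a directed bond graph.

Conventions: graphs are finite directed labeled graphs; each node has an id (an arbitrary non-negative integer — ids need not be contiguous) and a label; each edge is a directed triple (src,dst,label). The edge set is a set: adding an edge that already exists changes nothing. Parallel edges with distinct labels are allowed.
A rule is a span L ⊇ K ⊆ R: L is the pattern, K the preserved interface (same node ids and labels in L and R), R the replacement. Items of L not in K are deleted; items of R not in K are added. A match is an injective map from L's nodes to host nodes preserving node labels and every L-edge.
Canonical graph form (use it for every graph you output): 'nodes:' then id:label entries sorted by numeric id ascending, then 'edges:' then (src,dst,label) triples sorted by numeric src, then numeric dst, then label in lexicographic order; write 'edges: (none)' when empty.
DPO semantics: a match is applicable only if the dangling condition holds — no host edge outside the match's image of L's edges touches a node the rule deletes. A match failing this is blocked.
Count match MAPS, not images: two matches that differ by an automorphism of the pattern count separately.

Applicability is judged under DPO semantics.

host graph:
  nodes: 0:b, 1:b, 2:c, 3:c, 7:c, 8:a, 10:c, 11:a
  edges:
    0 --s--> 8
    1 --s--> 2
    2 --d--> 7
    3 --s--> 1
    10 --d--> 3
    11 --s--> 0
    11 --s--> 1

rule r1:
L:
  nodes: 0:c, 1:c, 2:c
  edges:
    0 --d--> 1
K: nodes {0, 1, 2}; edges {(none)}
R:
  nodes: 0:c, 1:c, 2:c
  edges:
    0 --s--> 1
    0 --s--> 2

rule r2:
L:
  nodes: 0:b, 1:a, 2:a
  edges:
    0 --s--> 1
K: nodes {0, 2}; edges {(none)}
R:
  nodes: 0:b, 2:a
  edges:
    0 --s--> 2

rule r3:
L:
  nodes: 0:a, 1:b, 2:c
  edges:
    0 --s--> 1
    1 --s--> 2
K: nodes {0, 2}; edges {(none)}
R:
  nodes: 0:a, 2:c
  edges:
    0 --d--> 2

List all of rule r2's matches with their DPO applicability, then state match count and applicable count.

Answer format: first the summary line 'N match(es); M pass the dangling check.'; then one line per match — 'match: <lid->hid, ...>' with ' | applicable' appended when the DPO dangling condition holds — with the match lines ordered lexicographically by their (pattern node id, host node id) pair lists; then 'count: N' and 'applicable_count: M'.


1 match(es); 1 pass the dangling check.
match: 0->0, 1->8, 2->11 | applicable
count: 1
applicable_count: 1


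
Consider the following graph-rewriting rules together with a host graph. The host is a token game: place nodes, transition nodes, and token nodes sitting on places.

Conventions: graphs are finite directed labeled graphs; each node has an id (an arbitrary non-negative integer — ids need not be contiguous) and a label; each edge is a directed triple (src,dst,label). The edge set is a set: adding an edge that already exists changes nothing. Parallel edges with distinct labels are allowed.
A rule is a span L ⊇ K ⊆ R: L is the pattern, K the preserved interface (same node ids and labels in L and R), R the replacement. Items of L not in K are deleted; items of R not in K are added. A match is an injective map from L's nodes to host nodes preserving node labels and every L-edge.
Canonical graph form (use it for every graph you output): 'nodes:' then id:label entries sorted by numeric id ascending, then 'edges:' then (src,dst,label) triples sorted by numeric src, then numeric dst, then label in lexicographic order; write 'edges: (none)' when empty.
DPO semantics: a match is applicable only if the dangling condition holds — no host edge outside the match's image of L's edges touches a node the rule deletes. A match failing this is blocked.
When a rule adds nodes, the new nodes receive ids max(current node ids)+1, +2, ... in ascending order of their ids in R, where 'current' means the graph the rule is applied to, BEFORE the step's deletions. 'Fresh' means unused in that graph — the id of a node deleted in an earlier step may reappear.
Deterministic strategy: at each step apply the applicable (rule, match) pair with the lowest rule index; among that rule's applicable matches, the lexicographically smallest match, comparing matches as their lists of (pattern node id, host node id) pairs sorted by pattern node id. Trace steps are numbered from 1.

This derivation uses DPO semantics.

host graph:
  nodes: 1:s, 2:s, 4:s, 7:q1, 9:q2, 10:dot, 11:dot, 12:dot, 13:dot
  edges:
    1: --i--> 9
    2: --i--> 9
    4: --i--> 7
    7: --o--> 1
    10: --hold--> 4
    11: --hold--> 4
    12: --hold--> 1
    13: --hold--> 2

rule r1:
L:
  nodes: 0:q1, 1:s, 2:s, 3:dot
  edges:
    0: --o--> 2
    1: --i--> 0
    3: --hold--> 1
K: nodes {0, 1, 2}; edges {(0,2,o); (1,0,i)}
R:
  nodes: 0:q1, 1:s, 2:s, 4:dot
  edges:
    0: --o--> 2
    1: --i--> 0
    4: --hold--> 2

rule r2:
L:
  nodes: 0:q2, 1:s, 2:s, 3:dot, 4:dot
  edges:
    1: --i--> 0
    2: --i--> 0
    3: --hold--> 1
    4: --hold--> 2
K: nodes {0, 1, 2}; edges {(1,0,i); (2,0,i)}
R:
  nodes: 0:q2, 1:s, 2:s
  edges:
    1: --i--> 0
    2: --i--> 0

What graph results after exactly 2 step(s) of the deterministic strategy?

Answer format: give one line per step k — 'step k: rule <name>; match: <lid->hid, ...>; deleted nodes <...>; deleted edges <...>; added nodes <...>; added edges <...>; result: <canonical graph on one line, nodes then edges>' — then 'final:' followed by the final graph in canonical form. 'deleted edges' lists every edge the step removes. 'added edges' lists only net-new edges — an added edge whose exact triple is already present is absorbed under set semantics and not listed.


step 1: rule r1; match: 0->7, 1->4, 2->1, 3->10; deleted nodes 10; deleted edges (10,4,hold); added nodes 14; added edges (14,1,hold); result: nodes: 1:s, 2:s, 4:s, 7:q1, 9:q2, 11:dot, 12:dot, 13:dot, 14:dot edges: (1,9,i); (2,9,i); (4,7,i); (7,1,o); (11,4,hold); (12,1,hold); (13,2,hold); (14,1,hold)
step 2: rule r1; match: 0->7, 1->4, 2->1, 3->11; deleted nodes 11; deleted edges (11,4,hold); added nodes 15; added edges (15,1,hold); result: nodes: 1:s, 2:s, 4:s, 7:q1, 9:q2, 12:dot, 13:dot, 14:dot, 15:dot edges: (1,9,i); (2,9,i); (4,7,i); (7,1,o); (12,1,hold); (13,2,hold); (14,1,hold); (15,1,hold)
final:
nodes: 1:s, 2:s, 4:s, 7:q1, 9:q2, 12:dot, 13:dot, 14:dot, 15:dot
edges: (1,9,i); (2,9,i); (4,7,i); (7,1,o); (12,1,hold); (13,2,hold); (14,1,hold); (15,1,hold)


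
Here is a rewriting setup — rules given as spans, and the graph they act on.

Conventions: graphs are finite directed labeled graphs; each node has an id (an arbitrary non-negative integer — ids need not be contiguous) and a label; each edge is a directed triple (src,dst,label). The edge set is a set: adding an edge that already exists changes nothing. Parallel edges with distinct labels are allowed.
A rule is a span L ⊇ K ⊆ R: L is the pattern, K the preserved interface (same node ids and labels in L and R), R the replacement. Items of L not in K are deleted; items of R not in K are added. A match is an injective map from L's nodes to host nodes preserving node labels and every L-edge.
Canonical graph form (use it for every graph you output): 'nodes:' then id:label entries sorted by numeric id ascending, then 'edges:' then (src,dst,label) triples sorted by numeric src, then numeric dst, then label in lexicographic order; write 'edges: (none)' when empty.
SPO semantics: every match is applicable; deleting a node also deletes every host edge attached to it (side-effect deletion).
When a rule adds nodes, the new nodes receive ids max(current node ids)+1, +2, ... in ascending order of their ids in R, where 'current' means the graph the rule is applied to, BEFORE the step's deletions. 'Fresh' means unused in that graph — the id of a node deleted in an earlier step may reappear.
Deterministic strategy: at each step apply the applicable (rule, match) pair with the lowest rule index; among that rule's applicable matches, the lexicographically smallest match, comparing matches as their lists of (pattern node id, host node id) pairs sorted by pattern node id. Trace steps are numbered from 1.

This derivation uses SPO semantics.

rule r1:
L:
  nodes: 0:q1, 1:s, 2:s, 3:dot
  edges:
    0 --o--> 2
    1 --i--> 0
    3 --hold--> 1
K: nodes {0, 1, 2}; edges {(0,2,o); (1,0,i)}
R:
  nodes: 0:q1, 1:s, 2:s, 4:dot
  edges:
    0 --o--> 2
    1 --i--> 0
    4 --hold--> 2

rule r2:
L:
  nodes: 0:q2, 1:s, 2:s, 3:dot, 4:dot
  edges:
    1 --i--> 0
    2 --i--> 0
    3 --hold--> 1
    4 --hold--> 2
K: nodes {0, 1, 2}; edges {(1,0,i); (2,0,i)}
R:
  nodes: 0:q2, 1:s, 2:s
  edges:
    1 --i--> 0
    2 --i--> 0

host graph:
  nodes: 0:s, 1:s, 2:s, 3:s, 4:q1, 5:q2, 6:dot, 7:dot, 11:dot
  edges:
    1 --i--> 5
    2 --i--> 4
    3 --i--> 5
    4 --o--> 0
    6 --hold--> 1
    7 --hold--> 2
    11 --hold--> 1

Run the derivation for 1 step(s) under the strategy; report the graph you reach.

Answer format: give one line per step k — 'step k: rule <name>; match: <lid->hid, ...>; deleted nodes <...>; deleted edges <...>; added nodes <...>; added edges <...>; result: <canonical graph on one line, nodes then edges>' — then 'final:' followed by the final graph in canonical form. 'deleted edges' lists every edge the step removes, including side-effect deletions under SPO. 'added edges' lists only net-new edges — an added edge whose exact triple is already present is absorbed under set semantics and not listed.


step 1: rule r1; match: 0->4, 1->2, 2->0, 3->7; deleted nodes 7; deleted edges (7,2,hold); added nodes 12; added edges (12,0,hold); result: nodes: 0:s, 1:s, 2:s, 3:s, 4:q1, 5:q2, 6:dot, 11:dot, 12:dot edges: (1,5,i); (2,4,i); (3,5,i); (4,0,o); (6,1,hold); (11,1,hold); (12,0,hold)
final:
nodes: 0:s, 1:s, 2:s, 3:s, 4:q1, 5:q2, 6:dot, 11:dot, 12:dot
edges: (1,5,i); (2,4,i); (3,5,i); (4,0,o); (6,1,hold); (11,1,hold); (12,0,hold)


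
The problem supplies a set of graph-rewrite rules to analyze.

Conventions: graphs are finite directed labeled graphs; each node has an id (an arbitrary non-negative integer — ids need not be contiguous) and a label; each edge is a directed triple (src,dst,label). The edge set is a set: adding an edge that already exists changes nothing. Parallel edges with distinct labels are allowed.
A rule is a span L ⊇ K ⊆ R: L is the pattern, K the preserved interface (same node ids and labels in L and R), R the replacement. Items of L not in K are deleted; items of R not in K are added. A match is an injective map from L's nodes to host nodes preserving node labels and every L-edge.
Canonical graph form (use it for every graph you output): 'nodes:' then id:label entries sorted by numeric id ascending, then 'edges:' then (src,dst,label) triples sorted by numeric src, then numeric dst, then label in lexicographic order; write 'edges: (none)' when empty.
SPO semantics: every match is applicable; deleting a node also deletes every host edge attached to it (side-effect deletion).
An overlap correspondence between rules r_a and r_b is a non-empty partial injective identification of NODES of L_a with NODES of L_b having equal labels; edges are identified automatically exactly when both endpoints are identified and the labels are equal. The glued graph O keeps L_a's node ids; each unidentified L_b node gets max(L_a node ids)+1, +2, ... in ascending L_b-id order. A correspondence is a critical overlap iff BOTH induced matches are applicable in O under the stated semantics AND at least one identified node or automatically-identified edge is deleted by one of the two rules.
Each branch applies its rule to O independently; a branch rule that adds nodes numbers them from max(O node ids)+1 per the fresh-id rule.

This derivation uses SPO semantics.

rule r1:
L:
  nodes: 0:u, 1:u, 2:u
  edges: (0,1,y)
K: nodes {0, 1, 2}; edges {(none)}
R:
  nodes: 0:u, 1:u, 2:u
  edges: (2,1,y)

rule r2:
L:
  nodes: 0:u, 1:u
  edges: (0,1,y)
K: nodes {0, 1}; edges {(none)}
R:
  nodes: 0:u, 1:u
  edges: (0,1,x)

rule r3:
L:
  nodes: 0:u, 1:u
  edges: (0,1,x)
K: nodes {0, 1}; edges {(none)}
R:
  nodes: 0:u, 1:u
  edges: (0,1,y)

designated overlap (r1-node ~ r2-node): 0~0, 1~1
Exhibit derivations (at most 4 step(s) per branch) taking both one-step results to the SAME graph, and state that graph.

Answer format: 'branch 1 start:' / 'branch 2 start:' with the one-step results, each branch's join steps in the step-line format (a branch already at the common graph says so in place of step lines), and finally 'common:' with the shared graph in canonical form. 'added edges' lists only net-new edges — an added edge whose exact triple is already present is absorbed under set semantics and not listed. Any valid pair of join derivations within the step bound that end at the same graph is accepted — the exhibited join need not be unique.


branch 1 start:
nodes: 0:u, 1:u, 2:u
edges: (2,1,y)
branch 2 start:
nodes: 0:u, 1:u, 2:u
edges: (0,1,x)
branch 1 step 1: rule r1; match: 0->2, 1->1, 2->0; deleted nodes (none); deleted edges (2,1,y); added nodes (none); added edges (0,1,y); result: nodes: 0:u, 1:u, 2:u edges: (0,1,y)
branch 2 step 1: rule r3; match: 0->0, 1->1; deleted nodes (none); deleted edges (0,1,x); added nodes (none); added edges (0,1,y); result: nodes: 0:u, 1:u, 2:u edges: (0,1,y)
common:
nodes: 0:u, 1:u, 2:u
edges: (0,1,y)


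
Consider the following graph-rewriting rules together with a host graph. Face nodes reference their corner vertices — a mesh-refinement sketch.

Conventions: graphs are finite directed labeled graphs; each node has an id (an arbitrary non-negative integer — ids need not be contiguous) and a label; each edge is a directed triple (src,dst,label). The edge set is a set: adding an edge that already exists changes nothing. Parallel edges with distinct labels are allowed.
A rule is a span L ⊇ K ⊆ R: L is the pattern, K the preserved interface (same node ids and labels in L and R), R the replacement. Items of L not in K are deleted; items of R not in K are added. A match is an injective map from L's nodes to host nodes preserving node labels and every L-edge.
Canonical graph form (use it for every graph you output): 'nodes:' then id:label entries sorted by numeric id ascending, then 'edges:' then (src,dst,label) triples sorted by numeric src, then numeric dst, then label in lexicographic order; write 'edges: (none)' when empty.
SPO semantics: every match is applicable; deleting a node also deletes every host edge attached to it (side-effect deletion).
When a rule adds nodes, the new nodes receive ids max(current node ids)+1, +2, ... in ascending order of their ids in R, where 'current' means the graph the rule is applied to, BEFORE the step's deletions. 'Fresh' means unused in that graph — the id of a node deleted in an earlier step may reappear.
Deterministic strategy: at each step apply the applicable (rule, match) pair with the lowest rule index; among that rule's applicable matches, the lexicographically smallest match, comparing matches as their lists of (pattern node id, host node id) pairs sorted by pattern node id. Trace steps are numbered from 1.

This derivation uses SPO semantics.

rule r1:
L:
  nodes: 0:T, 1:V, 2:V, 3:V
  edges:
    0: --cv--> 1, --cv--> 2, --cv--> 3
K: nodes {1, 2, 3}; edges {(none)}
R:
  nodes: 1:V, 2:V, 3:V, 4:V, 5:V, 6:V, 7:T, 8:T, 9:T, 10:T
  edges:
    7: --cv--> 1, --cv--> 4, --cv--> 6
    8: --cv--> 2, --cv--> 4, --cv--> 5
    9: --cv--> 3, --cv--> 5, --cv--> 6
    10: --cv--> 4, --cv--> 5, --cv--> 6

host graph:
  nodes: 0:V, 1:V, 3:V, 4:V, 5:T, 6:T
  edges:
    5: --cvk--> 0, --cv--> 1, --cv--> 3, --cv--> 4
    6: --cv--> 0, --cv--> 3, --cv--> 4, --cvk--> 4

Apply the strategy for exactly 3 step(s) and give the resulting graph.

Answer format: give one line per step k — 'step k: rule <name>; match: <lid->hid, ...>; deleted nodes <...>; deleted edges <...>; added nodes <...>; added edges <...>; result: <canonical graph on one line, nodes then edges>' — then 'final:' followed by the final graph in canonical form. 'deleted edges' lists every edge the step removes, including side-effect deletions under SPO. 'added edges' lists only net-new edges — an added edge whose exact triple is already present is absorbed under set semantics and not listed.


step 1: rule r1; match: 0->5, 1->1, 2->3, 3->4; deleted nodes 5; deleted edges (5,0,cvk); (5,1,cv); (5,3,cv); (5,4,cv); added nodes 7, 8, 9, 10, 11, 12, 13; added edges (10,1,cv); (10,7,cv); (10,9,cv); (11,3,cv); (11,7,cv); (11,8,cv); (12,4,cv); (12,8,cv); (12,9,cv); (13,7,cv); (13,8,cv); (13,9,cv); result: nodes: 0:V, 1:V, 3:V, 4:V, 6:T, 7:V, 8:V, 9:V, 10:T, 11:T, 12:T, 13:T edges: (6,0,cv); (6,3,cv); (6,4,cv); (6,4,cvk); (10,1,cv); (10,7,cv); (10,9,cv); (11,3,cv); (11,7,cv); (11,8,cv); (12,4,cv); (12,8,cv); (12,9,cv); (13,7,cv); (13,8,cv); (13,9,cv)
step 2: rule r1; match: 0->6, 1->0, 2->3, 3->4; deleted nodes 6; deleted edges (6,0,cv); (6,3,cv); (6,4,cv); (6,4,cvk); added nodes 14, 15, 16, 17, 18, 19, 20; added edges (17,0,cv); (17,14,cv); (17,16,cv); (18,3,cv); (18,14,cv); (18,15,cv); (19,4,cv); (19,15,cv); (19,16,cv); (20,14,cv); (20,15,cv); (20,16,cv); result: nodes: 0:V, 1:V, 3:V, 4:V, 7:V, 8:V, 9:V, 10:T, 11:T, 12:T, 13:T, 14:V, 15:V, 16:V, 17:T, 18:T, 19:T, 20:T edges: (10,1,cv); (10,7,cv); (10,9,cv); (11,3,cv); (11,7,cv); (11,8,cv); (12,4,cv); (12,8,cv); (12,9,cv); (13,7,cv); (13,8,cv); (13,9,cv); (17,0,cv); (17,14,cv); (17,16,cv); (18,3,cv); (18,14,cv); (18,15,cv); (19,4,cv); (19,15,cv); (19,16,cv); (20,14,cv); (20,15,cv); (20,16,cv)
step 3: rule r1; match: 0->10, 1->1, 2->7, 3->9; deleted nodes 10; deleted edges (10,1,cv); (10,7,cv); (10,9,cv); added nodes 21, 22, 23, 24, 25, 26, 27; added edges (24,1,cv); (24,21,cv); (24,23,cv); (25,7,cv); (25,21,cv); (25,22,cv); (26,9,cv); (26,22,cv); (26,23,cv); (27,21,cv); (27,22,cv); (27,23,cv); result: nodes: 0:V, 1:V, 3:V, 4:V, 7:V, 8:V, 9:V, 11:T, 12:T, 13:T, 14:V, 15:V, 16:V, 17:T, 18:T, 19:T, 20:T, 21:V, 22:V, 23:V, 24:T, 25:T, 26:T, 27:T edges: (11,3,cv); (11,7,cv); (11,8,cv); (12,4,cv); (12,8,cv); (12,9,cv); (13,7,cv); (13,8,cv); (13,9,cv); (17,0,cv); (17,14,cv); (17,16,cv); (18,3,cv); (18,14,cv); (18,15,cv); (19,4,cv); (19,15,cv); (19,16,cv); (20,14,cv); (20,15,cv); (20,16,cv); (24,1,cv); (24,21,cv); (24,23,cv); (25,7,cv); (25,21,cv); (25,22,cv); (26,9,cv); (26,22,cv); (26,23,cv); (27,21,cv); (27,22,cv); (27,23,cv)
final:
nodes: 0:V, 1:V, 3:V, 4:V, 7:V, 8:V, 9:V, 11:T, 12:T, 13:T, 14:V, 15:V, 16:V, 17:T, 18:T, 19:T, 20:T, 21:V, 22:V, 23:V, 24:T, 25:T, 26:T, 27:T
edges: (11,3,cv); (11,7,cv); (11,8,cv); (12,4,cv); (12,8,cv); (12,9,cv); (13,7,cv); (13,8,cv); (13,9,cv); (17,0,cv); (17,14,cv); (17,16,cv); (18,3,cv); (18,14,cv); (18,15,cv); (19,4,cv); (19,15,cv); (19,16,cv); (20,14,cv); (20,15,cv); (20,16,cv); (24,1,cv); (24,21,cv); (24,23,cv); (25,7,cv); (25,21,cv); (25,22,cv); (26,9,cv); (26,22,cv); (26,23,cv); (27,21,cv); (27,22,cv); (27,23,cv)
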